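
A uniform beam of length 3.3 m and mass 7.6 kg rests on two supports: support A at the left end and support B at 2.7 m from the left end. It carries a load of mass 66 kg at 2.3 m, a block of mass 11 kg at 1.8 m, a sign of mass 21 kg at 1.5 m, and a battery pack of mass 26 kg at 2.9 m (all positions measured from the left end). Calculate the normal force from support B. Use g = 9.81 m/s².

R_B ≈ 1060 N

Take moments about support A.
Beam weight: 7.6 × 9.81 = 74.56 N down at 1.65 m → arm 1.65 m, τ = 74.56 × 1.65 = 123 N·m clockwise.
Load: 66 × 9.81 = 647.5 N down at 2.3 m → arm 2.3 m, τ = 647.5 × 2.3 = 1489 N·m clockwise.
Block: 11 × 9.81 = 107.9 N down at 1.8 m → arm 1.8 m, τ = 107.9 × 1.8 = 194.2 N·m clockwise.
Sign: 21 × 9.81 = 206 N down at 1.5 m → arm 1.5 m, τ = 206 × 1.5 = 309 N·m clockwise.
Battery pack: 26 × 9.81 = 255.1 N down at 2.9 m → arm 2.9 m, τ = 255.1 × 2.9 = 739.8 N·m clockwise.
Net load moment about support A = 2855 N·m clockwise.
Reaction R at support B is upward at 2.7 m, arm 2.7 m → moment R × 2.7 counterclockwise.
For rotational equilibrium, R × 2.7 = 2855, so R = 1060 N.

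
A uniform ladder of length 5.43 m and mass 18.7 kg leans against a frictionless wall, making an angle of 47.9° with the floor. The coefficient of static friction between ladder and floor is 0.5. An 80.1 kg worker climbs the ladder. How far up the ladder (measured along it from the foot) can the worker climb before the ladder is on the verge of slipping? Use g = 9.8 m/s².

Taking torques about the foot of the ladder:
Ladder weight 18.7×9.8 = 183.3 N acts at 2.715 m along the ladder; its horizontal arm is 2.715·cos47.9° = 1.82 m → τ = 333.6 N·m clockwise.
Worker weight 80.1×9.8 = 785 N at distance d → arm d·cos47.9° → τ = 785·d·0.6704 clockwise.
Wall normal N at the top has arm L sinθ = 4.029 m counterclockwise, so Στ = 0 gives N·4.029 = 333.6 + 526.3·d.
ΣFy = 0 ⇒ N_floor = 968.3 N, so the maximum friction is μ_s·N_floor = 0.5×968.3 = 484.1 N. ΣFx = 0 ⇒ N_wall = f, so at the slipping point N = 484.1 N.
Substituting: 484.1×4.029 = 333.6 + 526.3·d ⇒ d = (1950 − 333.6) / 526.3 = 3.07 m.

d ≈ 3.07 m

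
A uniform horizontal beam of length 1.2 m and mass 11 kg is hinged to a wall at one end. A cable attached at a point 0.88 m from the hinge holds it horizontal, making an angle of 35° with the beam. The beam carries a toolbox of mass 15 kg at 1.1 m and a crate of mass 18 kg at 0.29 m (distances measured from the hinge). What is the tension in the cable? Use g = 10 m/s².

T ≈ 561 N

Take moments about the hinge.
Beam weight: 11 × 10 = 110 N down at 0.6 m → arm 0.6 m, τ = 110 × 0.6 = 66 N·m clockwise.
Toolbox: 15 × 10 = 150 N down at 1.1 m → arm 1.1 m, τ = 150 × 1.1 = 165 N·m clockwise.
Crate: 18 × 10 = 180 N down at 0.29 m → arm 0.29 m, τ = 180 × 0.29 = 52.2 N·m clockwise.
Total clockwise load moment = 283.2 N·m.
The cable tension T acts at 0.88 m; only its component perpendicular to the beam, T sinθ, produces torque. sin 35° = 0.5736.
For rotational equilibrium, T × 0.88 × 0.5736 = 283.2, so T = 283.2 / 0.5048 = 561 N.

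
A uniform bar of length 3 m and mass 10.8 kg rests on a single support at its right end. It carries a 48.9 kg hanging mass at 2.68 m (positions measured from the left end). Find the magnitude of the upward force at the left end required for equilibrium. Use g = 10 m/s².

F ≈ 106 N

Choose the right end as the axis so the unknown pivot reaction has zero arm there.
Beam weight: 10.8 × 10 = 108 N down at 1.5 m → arm 1.5 m, τ = 108 × 1.5 = 162 N·m counterclockwise.
Hanging mass: 48.9 × 10 = 489 N down at 2.68 m → arm 0.32 m, τ = 489 × 0.32 = 156.5 N·m counterclockwise.
Net moment of the loads = 318.5 N·m counterclockwise.
The upward force F acts at the left end, arm 3 m, giving F × 3 clockwise.
Setting net torque to zero: F × 3 = 318.5 → F = 318.5 / 3 = 106 N.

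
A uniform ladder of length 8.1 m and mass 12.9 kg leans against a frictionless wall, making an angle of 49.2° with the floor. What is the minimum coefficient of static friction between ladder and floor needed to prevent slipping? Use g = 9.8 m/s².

Take moments about the foot of the ladder.
Ladder weight 12.9×9.8 = 126.4 N acts at 4.05 m along the ladder; its horizontal arm is 4.05·cos49.2° = 2.646 m → τ = 334.5 N·m clockwise.
Wall normal N acts horizontally at the top; its moment arm is the height L sinθ = 8.1·sin49.2° = 6.132 m, counterclockwise.
For rotational equilibrium, N × 6.132 = 334.5, so N = 54.55 N.
ΣFx = 0 ⇒ f = N_wall = 54.55 N. ΣFy = 0 ⇒ N_floor = 126.4 N.
μ_min = f / N_floor = 54.55 / 126.4 = 0.432.

μ_min ≈ 0.432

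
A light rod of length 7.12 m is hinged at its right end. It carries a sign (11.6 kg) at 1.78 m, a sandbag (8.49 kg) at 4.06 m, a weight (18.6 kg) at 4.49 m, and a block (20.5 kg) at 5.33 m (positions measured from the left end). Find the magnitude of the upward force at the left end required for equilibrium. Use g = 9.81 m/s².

F ≈ 239 N

Choose the right end as the axis so the unknown pivot reaction has zero arm there.
Sign: 11.6 × 9.81 = 113.8 N down at 1.78 m → arm 5.34 m, τ = 113.8 × 5.34 = 607.7 N·m counterclockwise.
Sandbag: 8.49 × 9.81 = 83.29 N down at 4.06 m → arm 3.06 m, τ = 83.29 × 3.06 = 254.9 N·m counterclockwise.
Weight: 18.6 × 9.81 = 182.5 N down at 4.49 m → arm 2.63 m, τ = 182.5 × 2.63 = 480 N·m counterclockwise.
Block: 20.5 × 9.81 = 201.1 N down at 5.33 m → arm 1.79 m, τ = 201.1 × 1.79 = 360 N·m counterclockwise.
Net moment of the loads = 1703 N·m counterclockwise.
The upward force F acts at the left end, arm 7.12 m, giving F × 7.12 clockwise.
Στ = 0 ⇒ F × 7.12 = 1703 ⇒ F = 1703 / 7.12 = 239 N.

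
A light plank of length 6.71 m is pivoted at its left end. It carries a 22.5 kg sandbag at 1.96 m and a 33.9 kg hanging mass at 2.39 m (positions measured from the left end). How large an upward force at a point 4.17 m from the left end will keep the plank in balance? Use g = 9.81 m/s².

F ≈ 294 N

Sum moments about the left end (the unknown pivot reaction has zero arm there).
Sandbag: 22.5 × 9.81 = 220.7 N down at 1.96 m → arm 1.96 m, τ = 220.7 × 1.96 = 432.6 N·m clockwise.
Hanging mass: 33.9 × 9.81 = 332.6 N down at 2.39 m → arm 2.39 m, τ = 332.6 × 2.39 = 794.9 N·m clockwise.
Net moment of the loads = 1228 N·m clockwise.
The upward force F acts at a point 4.17 m from the left end, arm 4.17 m, giving F × 4.17 counterclockwise.
Στ = 0 ⇒ F × 4.17 = 1228 ⇒ F = 1228 / 4.17 = 294 N.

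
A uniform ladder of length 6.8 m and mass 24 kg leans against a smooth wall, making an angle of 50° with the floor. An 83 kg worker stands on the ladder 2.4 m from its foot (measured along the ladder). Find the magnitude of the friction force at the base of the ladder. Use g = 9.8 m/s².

f ≈ 340 N

Sum moments about the foot of the ladder (the floor normal and friction both act there and drop out).
Ladder weight 24×9.8 = 235.2 N acts at 3.4 m along the ladder; its horizontal arm is 3.4·cos50° = 2.185 m → τ = 513.9 N·m clockwise.
Worker: 83×9.8 = 813.4 N at 2.4 m → arm 1.543 m → τ = 1255 N·m clockwise.
Wall normal N acts horizontally at the top; its moment arm is the height L sinθ = 6.8·sin50° = 5.209 m, counterclockwise.
Setting net torque to zero: N × 5.209 = 1769 → N = 340 N.
ΣFx = 0: friction at the foot balances the wall's push, so f = N_wall = 340 N.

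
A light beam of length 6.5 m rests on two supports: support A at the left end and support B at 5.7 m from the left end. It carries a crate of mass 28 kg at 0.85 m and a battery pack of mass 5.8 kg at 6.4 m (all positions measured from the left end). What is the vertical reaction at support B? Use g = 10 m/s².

R_B ≈ 107 N

Choose support A as the axis so its reaction then has zero moment arm.
Crate: 28 × 10 = 280 N down at 0.85 m → arm 0.85 m, τ = 280 × 0.85 = 238 N·m clockwise.
Battery pack: 5.8 × 10 = 58 N down at 6.4 m → arm 6.4 m, τ = 58 × 6.4 = 371.2 N·m clockwise.
Net load moment about support A = 609.2 N·m clockwise.
Reaction R at support B is upward at 5.7 m, arm 5.7 m → moment R × 5.7 counterclockwise.
For rotational equilibrium, R × 5.7 = 609.2, so R = 107 N.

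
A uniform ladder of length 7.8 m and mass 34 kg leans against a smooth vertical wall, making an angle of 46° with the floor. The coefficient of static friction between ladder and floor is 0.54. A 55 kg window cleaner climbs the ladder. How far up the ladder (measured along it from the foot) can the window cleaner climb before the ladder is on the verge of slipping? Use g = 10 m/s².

d ≈ 4.65 m

About the foot of the ladder:
Ladder weight 34×10 = 340 N acts at 3.9 m along the ladder; its horizontal arm is 3.9·cos46° = 2.709 m → τ = 921.1 N·m clockwise.
Window cleaner weight 55×10 = 550 N at distance d → arm d·cos46° → τ = 550·d·0.6947 clockwise.
Wall normal N at the top has arm L sinθ = 5.611 m counterclockwise, so Στ = 0 gives N·5.611 = 921.1 + 382.1·d.
ΣFy = 0 ⇒ N_floor = 890 N, so the maximum friction is μ_s·N_floor = 0.54×890 = 480.6 N. ΣFx = 0 ⇒ N_wall = f, so at the slipping point N = 480.6 N.
Substituting: 480.6×5.611 = 921.1 + 382.1·d ⇒ d = (2697 − 921.1) / 382.1 = 4.65 m.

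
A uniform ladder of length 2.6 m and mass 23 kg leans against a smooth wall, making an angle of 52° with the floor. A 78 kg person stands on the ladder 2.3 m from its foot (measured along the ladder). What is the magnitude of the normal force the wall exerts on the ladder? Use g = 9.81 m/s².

N_wall ≈ 617 N

Taking torques about the foot of the ladder:
Ladder weight 23×9.81 = 225.6 N acts at 1.3 m along the ladder; its horizontal arm is 1.3·cos52° = 0.8004 m → τ = 180.6 N·m clockwise.
Person: 78×9.81 = 765.2 N at 2.3 m → arm 1.416 m → τ = 1084 N·m clockwise.
Wall normal N acts horizontally at the top; its moment arm is the height L sinθ = 2.6·sin52° = 2.049 m, counterclockwise.
For rotational equilibrium, N × 2.049 = 1265, so N = 617 N.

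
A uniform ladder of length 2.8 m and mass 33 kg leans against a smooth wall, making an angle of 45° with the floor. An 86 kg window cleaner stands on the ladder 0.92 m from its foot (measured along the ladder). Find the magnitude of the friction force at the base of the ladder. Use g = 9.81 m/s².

f ≈ 439 N

Take moments about the foot of the ladder.
Ladder weight 33×9.81 = 323.7 N acts at 1.4 m along the ladder; its horizontal arm is 1.4·cos45° = 0.9899 m → τ = 320.4 N·m clockwise.
Window cleaner: 86×9.81 = 843.7 N at 0.92 m → arm 0.6505 m → τ = 548.8 N·m clockwise.
Wall normal N acts horizontally at the top; its moment arm is the height L sinθ = 2.8·sin45° = 1.98 m, counterclockwise.
For rotational equilibrium, N × 1.98 = 869.2, so N = 439 N.
ΣFx = 0: friction at the foot balances the wall's push, so f = N_wall = 439 N.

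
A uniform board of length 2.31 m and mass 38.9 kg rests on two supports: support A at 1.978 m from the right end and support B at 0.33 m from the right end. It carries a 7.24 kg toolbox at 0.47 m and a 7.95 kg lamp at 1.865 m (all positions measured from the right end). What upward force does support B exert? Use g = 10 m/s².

R_B ≈ 266 N

Choose support A as the axis so its reaction then has zero moment arm.
Beam weight: 38.9 × 10 = 389 N down at 1.155 m → arm 0.823 m, τ = 389 × 0.823 = 320.1 N·m clockwise.
Toolbox: 7.24 × 10 = 72.4 N down at 0.47 m → arm 1.508 m, τ = 72.4 × 1.508 = 109.2 N·m clockwise.
Lamp: 7.95 × 10 = 79.5 N down at 1.865 m → arm 0.113 m, τ = 79.5 × 0.113 = 8.983 N·m clockwise.
Net load moment about support A = 438.3 N·m clockwise.
Reaction R at support B is upward at 0.33 m, arm 1.648 m → moment R × 1.648 counterclockwise.
Balancing moments: R × 1.648 = 438.3, giving R = 266 N.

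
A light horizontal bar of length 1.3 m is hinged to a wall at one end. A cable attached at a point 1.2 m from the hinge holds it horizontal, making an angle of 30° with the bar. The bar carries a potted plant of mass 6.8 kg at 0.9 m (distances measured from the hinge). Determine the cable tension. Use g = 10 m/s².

About the hinge:
Potted plant: 6.8 × 10 = 68 N down at 0.9 m → arm 0.9 m, τ = 68 × 0.9 = 61.2 N·m clockwise.
Total clockwise load moment = 61.2 N·m.
The cable tension T acts at 1.2 m; only its component perpendicular to the bar, T sinθ, produces torque. sin 30° = 0.5.
Στ = 0 ⇒ T × 1.2 × 0.5 = 61.2 ⇒ T = 61.2 / 0.6 = 102 N.

T ≈ 102 N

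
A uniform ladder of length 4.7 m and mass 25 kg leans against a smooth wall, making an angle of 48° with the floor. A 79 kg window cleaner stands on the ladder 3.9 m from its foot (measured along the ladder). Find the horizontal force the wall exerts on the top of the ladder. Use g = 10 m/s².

N_wall ≈ 703 N

Take moments about the foot of the ladder.
Ladder weight 25×10 = 250 N acts at 2.35 m along the ladder; its horizontal arm is 2.35·cos48° = 1.572 m → τ = 393 N·m clockwise.
Window cleaner: 79×10 = 790 N at 3.9 m → arm 2.61 m → τ = 2062 N·m clockwise.
Wall normal N acts horizontally at the top; its moment arm is the height L sinθ = 4.7·sin48° = 3.493 m, counterclockwise.
Στ = 0 ⇒ N × 3.493 = 2455 ⇒ N = 703 N.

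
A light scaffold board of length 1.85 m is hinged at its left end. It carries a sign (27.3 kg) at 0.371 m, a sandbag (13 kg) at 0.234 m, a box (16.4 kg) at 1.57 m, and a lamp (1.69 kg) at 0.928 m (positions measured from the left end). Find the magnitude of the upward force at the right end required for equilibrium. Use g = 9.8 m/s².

About the left end:
Sign: 27.3 × 9.8 = 267.5 N down at 0.371 m → arm 0.371 m, τ = 267.5 × 0.371 = 99.24 N·m clockwise.
Sandbag: 13 × 9.8 = 127.4 N down at 0.234 m → arm 0.234 m, τ = 127.4 × 0.234 = 29.81 N·m clockwise.
Box: 16.4 × 9.8 = 160.7 N down at 1.57 m → arm 1.57 m, τ = 160.7 × 1.57 = 252.3 N·m clockwise.
Lamp: 1.69 × 9.8 = 16.56 N down at 0.928 m → arm 0.928 m, τ = 16.56 × 0.928 = 15.37 N·m clockwise.
Net moment of the loads = 396.7 N·m clockwise.
The upward force F acts at the right end, arm 1.85 m, giving F × 1.85 counterclockwise.
For rotational equilibrium, F × 1.85 = 396.7, so F = 396.7 / 1.85 = 214 N.

F ≈ 214 N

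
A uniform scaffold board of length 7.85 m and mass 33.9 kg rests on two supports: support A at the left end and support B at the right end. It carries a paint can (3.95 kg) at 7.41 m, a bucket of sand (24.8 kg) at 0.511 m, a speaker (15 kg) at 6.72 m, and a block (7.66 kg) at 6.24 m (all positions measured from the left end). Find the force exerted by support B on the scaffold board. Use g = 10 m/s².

R_B ≈ 412 N

Choose support A as the axis so its reaction then has zero moment arm.
Beam weight: 33.9 × 10 = 339 N down at 3.925 m → arm 3.925 m, τ = 339 × 3.925 = 1331 N·m clockwise.
Paint can: 3.95 × 10 = 39.5 N down at 7.41 m → arm 7.41 m, τ = 39.5 × 7.41 = 292.7 N·m clockwise.
Bucket of sand: 24.8 × 10 = 248 N down at 0.511 m → arm 0.511 m, τ = 248 × 0.511 = 126.7 N·m clockwise.
Speaker: 15 × 10 = 150 N down at 6.72 m → arm 6.72 m, τ = 150 × 6.72 = 1008 N·m clockwise.
Block: 7.66 × 10 = 76.6 N down at 6.24 m → arm 6.24 m, τ = 76.6 × 6.24 = 478 N·m clockwise.
Net load moment about support A = 3236 N·m clockwise.
Reaction R at support B is upward at 7.85 m, arm 7.85 m → moment R × 7.85 counterclockwise.
Στ = 0 ⇒ R × 7.85 = 3236 ⇒ R = 412 N.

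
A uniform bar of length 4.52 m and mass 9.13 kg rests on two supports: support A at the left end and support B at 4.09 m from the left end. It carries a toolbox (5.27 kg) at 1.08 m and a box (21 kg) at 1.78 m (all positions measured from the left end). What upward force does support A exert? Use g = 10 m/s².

R_A ≈ 198 N

Sum moments about support B (its reaction then has zero moment arm).
Beam weight: 9.13 × 10 = 91.3 N down at 2.26 m → arm 1.83 m, τ = 91.3 × 1.83 = 167.1 N·m counterclockwise.
Toolbox: 5.27 × 10 = 52.7 N down at 1.08 m → arm 3.01 m, τ = 52.7 × 3.01 = 158.6 N·m counterclockwise.
Box: 21 × 10 = 210 N down at 1.78 m → arm 2.31 m, τ = 210 × 2.31 = 485.1 N·m counterclockwise.
Net load moment about support B = 810.8 N·m counterclockwise.
Reaction R at support A is upward at 0 m, arm 4.09 m → moment R × 4.09 clockwise.
Setting net torque to zero: R × 4.09 = 810.8 → R = 198 N.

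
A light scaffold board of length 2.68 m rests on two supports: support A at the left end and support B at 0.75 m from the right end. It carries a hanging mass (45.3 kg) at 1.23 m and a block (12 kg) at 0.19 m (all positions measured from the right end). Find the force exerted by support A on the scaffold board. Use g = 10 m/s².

Take moments about support B.
Hanging mass: 45.3 × 10 = 453 N down at 1.23 m → arm 0.48 m, τ = 453 × 0.48 = 217.4 N·m counterclockwise.
Block: 12 × 10 = 120 N down at 0.19 m → arm 0.56 m, τ = 120 × 0.56 = 67.2 N·m clockwise.
Net load moment about support B = 150.2 N·m counterclockwise.
Reaction R at support A is upward at 2.68 m, arm 1.93 m → moment R × 1.93 clockwise.
For rotational equilibrium, R × 1.93 = 150.2, so R = 77.8 N.

R_A ≈ 77.8 N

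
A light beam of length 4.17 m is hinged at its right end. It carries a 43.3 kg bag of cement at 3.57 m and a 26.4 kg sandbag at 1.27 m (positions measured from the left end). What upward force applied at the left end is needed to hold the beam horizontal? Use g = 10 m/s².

Taking torques about the right end:
Bag of cement: 43.3 × 10 = 433 N down at 3.57 m → arm 0.6 m, τ = 433 × 0.6 = 259.8 N·m counterclockwise.
Sandbag: 26.4 × 10 = 264 N down at 1.27 m → arm 2.9 m, τ = 264 × 2.9 = 765.6 N·m counterclockwise.
Net moment of the loads = 1025 N·m counterclockwise.
The upward force F acts at the left end, arm 4.17 m, giving F × 4.17 clockwise.
Setting net torque to zero: F × 4.17 = 1025 → F = 1025 / 4.17 = 246 N.

F ≈ 246 N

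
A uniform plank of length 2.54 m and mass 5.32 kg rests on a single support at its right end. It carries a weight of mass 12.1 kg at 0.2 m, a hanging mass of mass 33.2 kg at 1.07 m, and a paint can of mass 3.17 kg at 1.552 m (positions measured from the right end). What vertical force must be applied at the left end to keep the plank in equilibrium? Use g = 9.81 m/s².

Sum moments about the right end (the unknown pivot reaction has zero arm there).
Beam weight: 5.32 × 9.81 = 52.19 N down at 1.27 m → arm 1.27 m, τ = 52.19 × 1.27 = 66.28 N·m counterclockwise.
Weight: 12.1 × 9.81 = 118.7 N down at 0.2 m → arm 0.2 m, τ = 118.7 × 0.2 = 23.74 N·m counterclockwise.
Hanging mass: 33.2 × 9.81 = 325.7 N down at 1.07 m → arm 1.07 m, τ = 325.7 × 1.07 = 348.5 N·m counterclockwise.
Paint can: 3.17 × 9.81 = 31.1 N down at 1.552 m → arm 1.552 m, τ = 31.1 × 1.552 = 48.27 N·m counterclockwise.
Net moment of the loads = 486.8 N·m counterclockwise.
The upward force F acts at the left end, arm 2.54 m, giving F × 2.54 clockwise.
Setting net torque to zero: F × 2.54 = 486.8 → F = 486.8 / 2.54 = 192 N.

F ≈ 192 N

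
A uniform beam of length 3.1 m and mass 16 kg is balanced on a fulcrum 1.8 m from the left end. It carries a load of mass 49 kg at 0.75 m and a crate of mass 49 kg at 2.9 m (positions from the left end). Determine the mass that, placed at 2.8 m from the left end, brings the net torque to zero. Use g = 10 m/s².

Take moments about the fulcrum (at 1.8 m from the left end).
Beam weight: 16 × 10 = 160 N down at 1.55 m → arm 0.25 m, τ = 160 × 0.25 = 40 N·m counterclockwise.
Load: 49 × 10 = 490 N down at 0.75 m → arm 1.05 m, τ = 490 × 1.05 = 514.5 N·m counterclockwise.
Crate: 49 × 10 = 490 N down at 2.9 m → arm 1.1 m, τ = 490 × 1.1 = 539 N·m clockwise.
Net moment of known loads = 15.5 N·m counterclockwise.
An unknown mass m at 2.8 m has arm 1 m; its moment is m·g·1 clockwise.
For rotational equilibrium, m × 10 × 1 = 15.5, so m = 15.5 / (10 × 1) = 1.55 kg.

m ≈ 1.55 kg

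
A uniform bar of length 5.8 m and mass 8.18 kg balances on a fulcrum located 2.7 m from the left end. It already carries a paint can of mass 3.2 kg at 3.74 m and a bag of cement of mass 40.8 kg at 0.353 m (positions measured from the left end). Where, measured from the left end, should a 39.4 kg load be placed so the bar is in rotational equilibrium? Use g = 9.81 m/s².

Taking torques about the fulcrum (at 2.7 m from the left end):
Beam weight: 8.18 × 9.81 = 80.25 N down at 2.9 m → arm 0.2 m, τ = 80.25 × 0.2 = 16.05 N·m clockwise.
Paint can: 3.2 × 9.81 = 31.39 N down at 3.74 m → arm 1.04 m, τ = 31.39 × 1.04 = 32.65 N·m clockwise.
Bag of cement: 40.8 × 9.81 = 400.2 N down at 0.353 m → arm 2.347 m, τ = 400.2 × 2.347 = 939.3 N·m counterclockwise.
Net moment of existing loads = 890.6 N·m counterclockwise.
The load weighs 39.4 × 9.81 = 386.5 N and must supply an equal clockwise moment, so its lever arm about the fulcrum is 890.6 / 386.5 = 2.3 m.
That puts it at 2.7 + 2.3 = 5 m from the left end.

x ≈ 5 m from the left end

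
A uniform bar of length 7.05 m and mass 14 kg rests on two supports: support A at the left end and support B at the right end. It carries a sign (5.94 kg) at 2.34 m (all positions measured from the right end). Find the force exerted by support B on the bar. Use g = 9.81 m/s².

R_B ≈ 108 N

Choose support A as the axis so its reaction then has zero moment arm.
Beam weight: 14 × 9.81 = 137.3 N down at 3.525 m → arm 3.525 m, τ = 137.3 × 3.525 = 484 N·m clockwise.
Sign: 5.94 × 9.81 = 58.27 N down at 2.34 m → arm 4.71 m, τ = 58.27 × 4.71 = 274.5 N·m clockwise.
Net load moment about support A = 758.5 N·m clockwise.
Reaction R at support B is upward at 0 m, arm 7.05 m → moment R × 7.05 counterclockwise.
Balancing moments: R × 7.05 = 758.5, giving R = 108 N.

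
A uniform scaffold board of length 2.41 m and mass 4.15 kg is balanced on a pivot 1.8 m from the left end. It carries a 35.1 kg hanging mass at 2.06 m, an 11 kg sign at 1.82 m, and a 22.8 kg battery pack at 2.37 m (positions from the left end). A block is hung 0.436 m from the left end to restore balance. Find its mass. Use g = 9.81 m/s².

Sum moments about the pivot (at 1.8 m from the left end) (the support reaction has zero arm there).
Beam weight: 4.15 × 9.81 = 40.71 N down at 1.205 m → arm 0.595 m, τ = 40.71 × 0.595 = 24.22 N·m counterclockwise.
Hanging mass: 35.1 × 9.81 = 344.3 N down at 2.06 m → arm 0.26 m, τ = 344.3 × 0.26 = 89.52 N·m clockwise.
Sign: 11 × 9.81 = 107.9 N down at 1.82 m → arm 0.02 m, τ = 107.9 × 0.02 = 2.158 N·m clockwise.
Battery pack: 22.8 × 9.81 = 223.7 N down at 2.37 m → arm 0.57 m, τ = 223.7 × 0.57 = 127.5 N·m clockwise.
Net moment of known loads = 195 N·m clockwise.
An unknown mass m at 0.436 m has arm 1.364 m; its moment is m·g·1.364 counterclockwise.
Στ = 0 ⇒ m × 9.81 × 1.364 = 195 ⇒ m = 195 / (9.81 × 1.364) = 14.6 kg.

m ≈ 14.6 kg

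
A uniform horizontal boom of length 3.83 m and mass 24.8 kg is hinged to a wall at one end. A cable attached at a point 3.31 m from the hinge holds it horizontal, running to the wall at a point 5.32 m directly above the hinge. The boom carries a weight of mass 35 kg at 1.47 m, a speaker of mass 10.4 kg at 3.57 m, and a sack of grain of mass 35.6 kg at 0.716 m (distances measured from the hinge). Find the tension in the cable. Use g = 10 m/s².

T ≈ 575 N

Choose the hinge as the axis so the unknown hinge reaction has zero arm there.
Beam weight: 24.8 × 10 = 248 N down at 1.915 m → arm 1.915 m, τ = 248 × 1.915 = 474.9 N·m clockwise.
Weight: 35 × 10 = 350 N down at 1.47 m → arm 1.47 m, τ = 350 × 1.47 = 514.5 N·m clockwise.
Speaker: 10.4 × 10 = 104 N down at 3.57 m → arm 3.57 m, τ = 104 × 3.57 = 371.3 N·m clockwise.
Sack of grain: 35.6 × 10 = 356 N down at 0.716 m → arm 0.716 m, τ = 356 × 0.716 = 254.9 N·m clockwise.
Total clockwise load moment = 1616 N·m.
The cable tension T acts at 3.31 m; only its component perpendicular to the boom, T sinθ, produces torque. sinθ = h/√(h²+d²) = 5.32/√(5.32²+3.31²) = 0.8491.
For rotational equilibrium, T × 3.31 × 0.8491 = 1616, so T = 1616 / 2.811 = 575 N.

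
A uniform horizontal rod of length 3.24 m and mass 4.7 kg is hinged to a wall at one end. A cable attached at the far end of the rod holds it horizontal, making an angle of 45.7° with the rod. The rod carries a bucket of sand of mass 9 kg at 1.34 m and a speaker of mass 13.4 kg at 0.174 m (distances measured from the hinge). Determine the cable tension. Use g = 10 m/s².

Taking torques about the hinge:
Beam weight: 4.7 × 10 = 47 N down at 1.62 m → arm 1.62 m, τ = 47 × 1.62 = 76.14 N·m clockwise.
Bucket of sand: 9 × 10 = 90 N down at 1.34 m → arm 1.34 m, τ = 90 × 1.34 = 120.6 N·m clockwise.
Speaker: 13.4 × 10 = 134 N down at 0.174 m → arm 0.174 m, τ = 134 × 0.174 = 23.32 N·m clockwise.
Total clockwise load moment = 220.1 N·m.
The cable tension T acts at 3.24 m; only its component perpendicular to the rod, T sinθ, produces torque. sin 45.7° = 0.7157.
Setting net torque to zero: T × 3.24 × 0.7157 = 220.1 → T = 220.1 / 2.319 = 94.9 N.

T ≈ 94.9 N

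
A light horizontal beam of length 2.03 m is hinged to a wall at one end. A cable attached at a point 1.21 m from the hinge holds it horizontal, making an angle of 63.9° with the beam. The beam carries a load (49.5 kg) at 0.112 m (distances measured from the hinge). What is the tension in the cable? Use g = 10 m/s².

T ≈ 51 N

Sum moments about the hinge (the unknown hinge reaction has zero arm there).
Load: 49.5 × 10 = 495 N down at 0.112 m → arm 0.112 m, τ = 495 × 0.112 = 55.44 N·m clockwise.
Total clockwise load moment = 55.44 N·m.
The cable tension T acts at 1.21 m; only its component perpendicular to the beam, T sinθ, produces torque. sin 63.9° = 0.898.
Setting net torque to zero: T × 1.21 × 0.898 = 55.44 → T = 55.44 / 1.087 = 51 N.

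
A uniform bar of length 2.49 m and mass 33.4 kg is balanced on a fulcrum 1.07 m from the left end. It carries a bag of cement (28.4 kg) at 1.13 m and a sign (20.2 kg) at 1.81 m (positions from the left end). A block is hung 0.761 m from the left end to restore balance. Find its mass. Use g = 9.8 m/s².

Sum moments about the fulcrum (at 1.07 m from the left end) (the support reaction has zero arm there).
Beam weight: 33.4 × 9.8 = 327.3 N down at 1.245 m → arm 0.175 m, τ = 327.3 × 0.175 = 57.28 N·m clockwise.
Bag of cement: 28.4 × 9.8 = 278.3 N down at 1.13 m → arm 0.06 m, τ = 278.3 × 0.06 = 16.7 N·m clockwise.
Sign: 20.2 × 9.8 = 198 N down at 1.81 m → arm 0.74 m, τ = 198 × 0.74 = 146.5 N·m clockwise.
Net moment of known loads = 220.5 N·m clockwise.
An unknown mass m at 0.761 m has arm 0.309 m; its moment is m·g·0.309 counterclockwise.
Setting net torque to zero: m × 9.8 × 0.309 = 220.5 → m = 220.5 / (9.8 × 0.309) = 72.8 kg.

m ≈ 72.8 kg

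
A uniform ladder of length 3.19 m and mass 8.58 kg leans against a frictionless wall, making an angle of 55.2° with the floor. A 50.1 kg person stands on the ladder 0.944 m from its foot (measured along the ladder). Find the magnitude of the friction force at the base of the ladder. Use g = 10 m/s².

f ≈ 133 N

Taking torques about the foot of the ladder:
Ladder weight 8.58×10 = 85.8 N acts at 1.595 m along the ladder; its horizontal arm is 1.595·cos55.2° = 0.9103 m → τ = 78.1 N·m clockwise.
Person: 50.1×10 = 501 N at 0.944 m → arm 0.5388 m → τ = 269.9 N·m clockwise.
Wall normal N acts horizontally at the top; its moment arm is the height L sinθ = 3.19·sin55.2° = 2.619 m, counterclockwise.
Balancing moments: N × 2.619 = 348, giving N = 133 N.
ΣFx = 0: friction at the foot balances the wall's push, so f = N_wall = 133 N.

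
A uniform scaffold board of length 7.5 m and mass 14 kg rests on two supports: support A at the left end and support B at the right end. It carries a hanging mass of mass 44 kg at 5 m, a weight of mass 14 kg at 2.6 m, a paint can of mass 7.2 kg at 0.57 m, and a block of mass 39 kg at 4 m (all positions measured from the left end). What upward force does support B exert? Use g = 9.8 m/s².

R_B ≈ 613 N

Taking torques about support A:
Beam weight: 14 × 9.8 = 137.2 N down at 3.75 m → arm 3.75 m, τ = 137.2 × 3.75 = 514.5 N·m clockwise.
Hanging mass: 44 × 9.8 = 431.2 N down at 5 m → arm 5 m, τ = 431.2 × 5 = 2156 N·m clockwise.
Weight: 14 × 9.8 = 137.2 N down at 2.6 m → arm 2.6 m, τ = 137.2 × 2.6 = 356.7 N·m clockwise.
Paint can: 7.2 × 9.8 = 70.56 N down at 0.57 m → arm 0.57 m, τ = 70.56 × 0.57 = 40.22 N·m clockwise.
Block: 39 × 9.8 = 382.2 N down at 4 m → arm 4 m, τ = 382.2 × 4 = 1529 N·m clockwise.
Net load moment about support A = 4596 N·m clockwise.
Reaction R at support B is upward at 7.5 m, arm 7.5 m → moment R × 7.5 counterclockwise.
Setting net torque to zero: R × 7.5 = 4596 → R = 613 N.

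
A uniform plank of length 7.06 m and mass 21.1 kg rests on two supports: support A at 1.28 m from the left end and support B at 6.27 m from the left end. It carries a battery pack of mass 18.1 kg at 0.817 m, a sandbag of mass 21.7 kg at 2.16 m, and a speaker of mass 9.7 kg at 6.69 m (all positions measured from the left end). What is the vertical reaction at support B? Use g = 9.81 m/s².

R_B ≈ 218 N

Sum moments about support A (its reaction then has zero moment arm).
Beam weight: 21.1 × 9.81 = 207 N down at 3.53 m → arm 2.25 m, τ = 207 × 2.25 = 465.8 N·m clockwise.
Battery pack: 18.1 × 9.81 = 177.6 N down at 0.817 m → arm 0.463 m, τ = 177.6 × 0.463 = 82.23 N·m counterclockwise.
Sandbag: 21.7 × 9.81 = 212.9 N down at 2.16 m → arm 0.88 m, τ = 212.9 × 0.88 = 187.4 N·m clockwise.
Speaker: 9.7 × 9.81 = 95.16 N down at 6.69 m → arm 5.41 m, τ = 95.16 × 5.41 = 514.8 N·m clockwise.
Net load moment about support A = 1086 N·m clockwise.
Reaction R at support B is upward at 6.27 m, arm 4.99 m → moment R × 4.99 counterclockwise.
Setting net torque to zero: R × 4.99 = 1086 → R = 218 N.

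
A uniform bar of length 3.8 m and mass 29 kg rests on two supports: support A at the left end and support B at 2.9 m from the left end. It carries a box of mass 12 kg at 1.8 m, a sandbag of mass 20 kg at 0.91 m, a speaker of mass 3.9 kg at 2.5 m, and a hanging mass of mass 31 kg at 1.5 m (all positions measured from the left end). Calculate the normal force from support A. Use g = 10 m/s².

Sum moments about support B (its reaction then has zero moment arm).
Beam weight: 29 × 10 = 290 N down at 1.9 m → arm 1 m, τ = 290 × 1 = 290 N·m counterclockwise.
Box: 12 × 10 = 120 N down at 1.8 m → arm 1.1 m, τ = 120 × 1.1 = 132 N·m counterclockwise.
Sandbag: 20 × 10 = 200 N down at 0.91 m → arm 1.99 m, τ = 200 × 1.99 = 398 N·m counterclockwise.
Speaker: 3.9 × 10 = 39 N down at 2.5 m → arm 0.4 m, τ = 39 × 0.4 = 15.6 N·m counterclockwise.
Hanging mass: 31 × 10 = 310 N down at 1.5 m → arm 1.4 m, τ = 310 × 1.4 = 434 N·m counterclockwise.
Net load moment about support B = 1270 N·m counterclockwise.
Reaction R at support A is upward at 0 m, arm 2.9 m → moment R × 2.9 clockwise.
Setting net torque to zero: R × 2.9 = 1270 → R = 438 N.

R_A ≈ 438 N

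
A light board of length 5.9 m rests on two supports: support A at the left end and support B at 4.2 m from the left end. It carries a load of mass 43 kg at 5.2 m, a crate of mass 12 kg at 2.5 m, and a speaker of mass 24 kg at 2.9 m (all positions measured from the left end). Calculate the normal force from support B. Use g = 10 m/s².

About support A:
Load: 43 × 10 = 430 N down at 5.2 m → arm 5.2 m, τ = 430 × 5.2 = 2236 N·m clockwise.
Crate: 12 × 10 = 120 N down at 2.5 m → arm 2.5 m, τ = 120 × 2.5 = 300 N·m clockwise.
Speaker: 24 × 10 = 240 N down at 2.9 m → arm 2.9 m, τ = 240 × 2.9 = 696 N·m clockwise.
Net load moment about support A = 3232 N·m clockwise.
Reaction R at support B is upward at 4.2 m, arm 4.2 m → moment R × 4.2 counterclockwise.
For rotational equilibrium, R × 4.2 = 3232, so R = 770 N.

R_B ≈ 770 N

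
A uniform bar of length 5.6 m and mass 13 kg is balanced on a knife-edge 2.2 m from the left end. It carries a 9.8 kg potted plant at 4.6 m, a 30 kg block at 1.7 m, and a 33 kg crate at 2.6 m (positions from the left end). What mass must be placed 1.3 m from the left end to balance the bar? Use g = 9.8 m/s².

m ≈ 32.8 kg

Take moments about the knife-edge (at 2.2 m from the left end).
Beam weight: 13 × 9.8 = 127.4 N down at 2.8 m → arm 0.6 m, τ = 127.4 × 0.6 = 76.44 N·m clockwise.
Potted plant: 9.8 × 9.8 = 96.04 N down at 4.6 m → arm 2.4 m, τ = 96.04 × 2.4 = 230.5 N·m clockwise.
Block: 30 × 9.8 = 294 N down at 1.7 m → arm 0.5 m, τ = 294 × 0.5 = 147 N·m counterclockwise.
Crate: 33 × 9.8 = 323.4 N down at 2.6 m → arm 0.4 m, τ = 323.4 × 0.4 = 129.4 N·m clockwise.
Net moment of known loads = 289.3 N·m clockwise.
An unknown mass m at 1.3 m has arm 0.9 m; its moment is m·g·0.9 counterclockwise.
For rotational equilibrium, m × 9.8 × 0.9 = 289.3, so m = 289.3 / (9.8 × 0.9) = 32.8 kg.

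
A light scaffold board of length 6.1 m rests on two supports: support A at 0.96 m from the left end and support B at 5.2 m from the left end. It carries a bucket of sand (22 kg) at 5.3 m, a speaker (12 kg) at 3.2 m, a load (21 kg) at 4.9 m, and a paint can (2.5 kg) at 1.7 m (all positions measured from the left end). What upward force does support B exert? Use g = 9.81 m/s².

R_B ≈ 479 N

Taking torques about support A:
Bucket of sand: 22 × 9.81 = 215.8 N down at 5.3 m → arm 4.34 m, τ = 215.8 × 4.34 = 936.6 N·m clockwise.
Speaker: 12 × 9.81 = 117.7 N down at 3.2 m → arm 2.24 m, τ = 117.7 × 2.24 = 263.6 N·m clockwise.
Load: 21 × 9.81 = 206 N down at 4.9 m → arm 3.94 m, τ = 206 × 3.94 = 811.6 N·m clockwise.
Paint can: 2.5 × 9.81 = 24.53 N down at 1.7 m → arm 0.74 m, τ = 24.53 × 0.74 = 18.15 N·m clockwise.
Net load moment about support A = 2030 N·m clockwise.
Reaction R at support B is upward at 5.2 m, arm 4.24 m → moment R × 4.24 counterclockwise.
Στ = 0 ⇒ R × 4.24 = 2030 ⇒ R = 479 N.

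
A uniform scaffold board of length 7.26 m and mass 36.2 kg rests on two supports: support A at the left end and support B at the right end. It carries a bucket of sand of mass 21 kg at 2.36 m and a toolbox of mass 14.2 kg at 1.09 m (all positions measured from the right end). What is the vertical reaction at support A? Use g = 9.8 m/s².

R_A ≈ 265 N

Taking torques about support B:
Beam weight: 36.2 × 9.8 = 354.8 N down at 3.63 m → arm 3.63 m, τ = 354.8 × 3.63 = 1288 N·m counterclockwise.
Bucket of sand: 21 × 9.8 = 205.8 N down at 2.36 m → arm 2.36 m, τ = 205.8 × 2.36 = 485.7 N·m counterclockwise.
Toolbox: 14.2 × 9.8 = 139.2 N down at 1.09 m → arm 1.09 m, τ = 139.2 × 1.09 = 151.7 N·m counterclockwise.
Net load moment about support B = 1925 N·m counterclockwise.
Reaction R at support A is upward at 7.26 m, arm 7.26 m → moment R × 7.26 clockwise.
Balancing moments: R × 7.26 = 1925, giving R = 265 N.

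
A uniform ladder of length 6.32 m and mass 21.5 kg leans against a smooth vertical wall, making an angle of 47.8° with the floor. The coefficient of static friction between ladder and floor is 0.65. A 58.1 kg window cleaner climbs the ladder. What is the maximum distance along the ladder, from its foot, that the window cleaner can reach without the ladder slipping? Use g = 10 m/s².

d ≈ 5.04 m

Sum moments about the foot of the ladder (the floor normal and friction both act there and drop out).
Ladder weight 21.5×10 = 215 N acts at 3.16 m along the ladder; its horizontal arm is 3.16·cos47.8° = 2.123 m → τ = 456.4 N·m clockwise.
Window cleaner weight 58.1×10 = 581 N at distance d → arm d·cos47.8° → τ = 581·d·0.6717 clockwise.
Wall normal N at the top has arm L sinθ = 4.682 m counterclockwise, so Στ = 0 gives N·4.682 = 456.4 + 390.3·d.
ΣFy = 0 ⇒ N_floor = 796 N, so the maximum friction is μ_s·N_floor = 0.65×796 = 517.4 N. ΣFx = 0 ⇒ N_wall = f, so at the slipping point N = 517.4 N.
Substituting: 517.4×4.682 = 456.4 + 390.3·d ⇒ d = (2422 − 456.4) / 390.3 = 5.04 m.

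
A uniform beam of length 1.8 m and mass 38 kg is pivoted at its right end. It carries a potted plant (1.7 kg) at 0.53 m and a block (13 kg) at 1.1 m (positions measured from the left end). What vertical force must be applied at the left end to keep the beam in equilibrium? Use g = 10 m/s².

Choose the right end as the axis so the unknown pivot reaction has zero arm there.
Beam weight: 38 × 10 = 380 N down at 0.9 m → arm 0.9 m, τ = 380 × 0.9 = 342 N·m counterclockwise.
Potted plant: 1.7 × 10 = 17 N down at 0.53 m → arm 1.27 m, τ = 17 × 1.27 = 21.59 N·m counterclockwise.
Block: 13 × 10 = 130 N down at 1.1 m → arm 0.7 m, τ = 130 × 0.7 = 91 N·m counterclockwise.
Net moment of the loads = 454.6 N·m counterclockwise.
The upward force F acts at the left end, arm 1.8 m, giving F × 1.8 clockwise.
Setting net torque to zero: F × 1.8 = 454.6 → F = 454.6 / 1.8 = 253 N.

F ≈ 253 N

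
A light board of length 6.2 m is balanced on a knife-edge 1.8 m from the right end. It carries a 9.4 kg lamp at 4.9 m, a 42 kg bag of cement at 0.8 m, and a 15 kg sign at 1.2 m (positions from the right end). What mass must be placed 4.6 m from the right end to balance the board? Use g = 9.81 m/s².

m ≈ 7.81 kg

Choose the knife-edge (at 1.8 m from the right end) as the axis so the support reaction has zero arm there.
Lamp: 9.4 × 9.81 = 92.21 N down at 4.9 m → arm 3.1 m, τ = 92.21 × 3.1 = 285.9 N·m counterclockwise.
Bag of cement: 42 × 9.81 = 412 N down at 0.8 m → arm 1 m, τ = 412 × 1 = 412 N·m clockwise.
Sign: 15 × 9.81 = 147.2 N down at 1.2 m → arm 0.6 m, τ = 147.2 × 0.6 = 88.32 N·m clockwise.
Net moment of known loads = 214.4 N·m clockwise.
An unknown mass m at 4.6 m has arm 2.8 m; its moment is m·g·2.8 counterclockwise.
Balancing moments: m × 9.81 × 2.8 = 214.4, giving m = 214.4 / (9.81 × 2.8) = 7.81 kg.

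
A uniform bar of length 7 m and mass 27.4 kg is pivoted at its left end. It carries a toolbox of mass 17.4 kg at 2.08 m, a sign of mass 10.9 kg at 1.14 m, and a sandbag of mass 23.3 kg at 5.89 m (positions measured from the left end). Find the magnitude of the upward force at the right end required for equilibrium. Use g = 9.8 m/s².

F ≈ 394 N

Sum moments about the left end (the unknown pivot reaction has zero arm there).
Beam weight: 27.4 × 9.8 = 268.5 N down at 3.5 m → arm 3.5 m, τ = 268.5 × 3.5 = 939.8 N·m clockwise.
Toolbox: 17.4 × 9.8 = 170.5 N down at 2.08 m → arm 2.08 m, τ = 170.5 × 2.08 = 354.6 N·m clockwise.
Sign: 10.9 × 9.8 = 106.8 N down at 1.14 m → arm 1.14 m, τ = 106.8 × 1.14 = 121.8 N·m clockwise.
Sandbag: 23.3 × 9.8 = 228.3 N down at 5.89 m → arm 5.89 m, τ = 228.3 × 5.89 = 1345 N·m clockwise.
Net moment of the loads = 2761 N·m clockwise.
The upward force F acts at the right end, arm 7 m, giving F × 7 counterclockwise.
Setting net torque to zero: F × 7 = 2761 → F = 2761 / 7 = 394 N.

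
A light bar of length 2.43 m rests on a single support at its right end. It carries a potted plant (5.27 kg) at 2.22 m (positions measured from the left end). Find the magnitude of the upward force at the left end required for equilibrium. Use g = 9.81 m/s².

F ≈ 4.47 N

Choose the right end as the axis so the unknown pivot reaction has zero arm there.
Potted plant: 5.27 × 9.81 = 51.7 N down at 2.22 m → arm 0.21 m, τ = 51.7 × 0.21 = 10.86 N·m counterclockwise.
Net moment of the loads = 10.86 N·m counterclockwise.
The upward force F acts at the left end, arm 2.43 m, giving F × 2.43 clockwise.
Setting net torque to zero: F × 2.43 = 10.86 → F = 10.86 / 2.43 = 4.47 N.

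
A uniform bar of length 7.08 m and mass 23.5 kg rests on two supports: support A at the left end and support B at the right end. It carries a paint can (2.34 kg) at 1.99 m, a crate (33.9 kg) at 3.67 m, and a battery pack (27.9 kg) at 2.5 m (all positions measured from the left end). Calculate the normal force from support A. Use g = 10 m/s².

R_A ≈ 478 N

Sum moments about support B (its reaction then has zero moment arm).
Beam weight: 23.5 × 10 = 235 N down at 3.54 m → arm 3.54 m, τ = 235 × 3.54 = 831.9 N·m counterclockwise.
Paint can: 2.34 × 10 = 23.4 N down at 1.99 m → arm 5.09 m, τ = 23.4 × 5.09 = 119.1 N·m counterclockwise.
Crate: 33.9 × 10 = 339 N down at 3.67 m → arm 3.41 m, τ = 339 × 3.41 = 1156 N·m counterclockwise.
Battery pack: 27.9 × 10 = 279 N down at 2.5 m → arm 4.58 m, τ = 279 × 4.58 = 1278 N·m counterclockwise.
Net load moment about support B = 3385 N·m counterclockwise.
Reaction R at support A is upward at 0 m, arm 7.08 m → moment R × 7.08 clockwise.
Στ = 0 ⇒ R × 7.08 = 3385 ⇒ R = 478 N.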